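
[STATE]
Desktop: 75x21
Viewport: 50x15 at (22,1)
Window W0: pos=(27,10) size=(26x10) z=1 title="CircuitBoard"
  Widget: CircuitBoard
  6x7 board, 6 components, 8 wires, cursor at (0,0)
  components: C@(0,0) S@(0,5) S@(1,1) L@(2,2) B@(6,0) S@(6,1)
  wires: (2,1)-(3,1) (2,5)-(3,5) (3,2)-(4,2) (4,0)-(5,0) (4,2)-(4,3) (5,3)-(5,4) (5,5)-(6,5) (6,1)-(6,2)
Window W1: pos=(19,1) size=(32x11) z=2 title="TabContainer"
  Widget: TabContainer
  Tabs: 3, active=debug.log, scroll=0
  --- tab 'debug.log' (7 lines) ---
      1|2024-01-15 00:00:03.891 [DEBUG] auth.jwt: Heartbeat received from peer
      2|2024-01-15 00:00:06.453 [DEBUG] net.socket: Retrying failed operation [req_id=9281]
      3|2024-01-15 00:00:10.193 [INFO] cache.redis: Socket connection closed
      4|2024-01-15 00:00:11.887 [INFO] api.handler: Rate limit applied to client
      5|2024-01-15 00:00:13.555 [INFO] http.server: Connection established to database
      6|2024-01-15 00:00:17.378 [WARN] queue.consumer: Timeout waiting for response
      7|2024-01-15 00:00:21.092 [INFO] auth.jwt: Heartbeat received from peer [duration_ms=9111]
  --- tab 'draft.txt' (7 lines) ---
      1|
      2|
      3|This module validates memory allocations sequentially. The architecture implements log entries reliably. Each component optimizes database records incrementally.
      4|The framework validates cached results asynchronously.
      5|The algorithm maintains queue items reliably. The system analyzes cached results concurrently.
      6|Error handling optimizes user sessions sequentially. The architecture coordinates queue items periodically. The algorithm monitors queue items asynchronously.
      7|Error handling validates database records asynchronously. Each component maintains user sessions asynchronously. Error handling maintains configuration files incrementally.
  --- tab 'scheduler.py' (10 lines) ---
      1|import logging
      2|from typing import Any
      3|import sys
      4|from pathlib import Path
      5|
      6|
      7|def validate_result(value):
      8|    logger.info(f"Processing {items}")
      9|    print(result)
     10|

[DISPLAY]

━━━━━━━━━━━━━━━━━━━━━━━━━━━━┓                     
abContainer                 ┃                     
────────────────────────────┨                     
ebug.log]│ draft.txt │ sched┃                     
────────────────────────────┃                     
24-01-15 00:00:03.891 [DEBUG┃                     
24-01-15 00:00:06.453 [DEBUG┃                     
24-01-15 00:00:10.193 [INFO]┃                     
24-01-15 00:00:11.887 [INFO]┃                     
24-01-15 00:00:13.555 [INFO]┃━┓                   
━━━━━━━━━━━━━━━━━━━━━━━━━━━━┛ ┃                   
     ┠────────────────────────┨                   
     ┃   0 1 2 3 4 5          ┃                   
     ┃0  [C]                  ┃                   
     ┃                        ┃                   


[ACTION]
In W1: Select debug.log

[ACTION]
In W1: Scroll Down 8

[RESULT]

━━━━━━━━━━━━━━━━━━━━━━━━━━━━┓                     
abContainer                 ┃                     
────────────────────────────┨                     
ebug.log]│ draft.txt │ sched┃                     
────────────────────────────┃                     
24-01-15 00:00:21.092 [INFO]┃                     
                            ┃                     
                            ┃                     
                            ┃                     
                            ┃━┓                   
━━━━━━━━━━━━━━━━━━━━━━━━━━━━┛ ┃                   
     ┠────────────────────────┨                   
     ┃   0 1 2 3 4 5          ┃                   
     ┃0  [C]                  ┃                   
     ┃                        ┃                   


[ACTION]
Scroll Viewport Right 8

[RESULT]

━━━━━━━━━━━━━━━━━━━━━━━━━┓                        
ontainer                 ┃                        
─────────────────────────┨                        
g.log]│ draft.txt │ sched┃                        
─────────────────────────┃                        
01-15 00:00:21.092 [INFO]┃                        
                         ┃                        
                         ┃                        
                         ┃                        
                         ┃━┓                      
━━━━━━━━━━━━━━━━━━━━━━━━━┛ ┃                      
  ┠────────────────────────┨                      
  ┃   0 1 2 3 4 5          ┃                      
  ┃0  [C]                  ┃                      
  ┃                        ┃                      


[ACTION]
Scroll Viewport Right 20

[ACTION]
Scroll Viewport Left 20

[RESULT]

              ┏━━━━━━━━━━━━━━━━━━━━━━━━━━━━━━┓    
              ┃ TabContainer                 ┃    
              ┠──────────────────────────────┨    
              ┃[debug.log]│ draft.txt │ sched┃    
              ┃──────────────────────────────┃    
              ┃2024-01-15 00:00:21.092 [INFO]┃    
              ┃                              ┃    
              ┃                              ┃    
              ┃                              ┃    
              ┃                              ┃━┓  
              ┗━━━━━━━━━━━━━━━━━━━━━━━━━━━━━━┛ ┃  
                      ┠────────────────────────┨  
                      ┃   0 1 2 3 4 5          ┃  
                      ┃0  [C]                  ┃  
                      ┃                        ┃  


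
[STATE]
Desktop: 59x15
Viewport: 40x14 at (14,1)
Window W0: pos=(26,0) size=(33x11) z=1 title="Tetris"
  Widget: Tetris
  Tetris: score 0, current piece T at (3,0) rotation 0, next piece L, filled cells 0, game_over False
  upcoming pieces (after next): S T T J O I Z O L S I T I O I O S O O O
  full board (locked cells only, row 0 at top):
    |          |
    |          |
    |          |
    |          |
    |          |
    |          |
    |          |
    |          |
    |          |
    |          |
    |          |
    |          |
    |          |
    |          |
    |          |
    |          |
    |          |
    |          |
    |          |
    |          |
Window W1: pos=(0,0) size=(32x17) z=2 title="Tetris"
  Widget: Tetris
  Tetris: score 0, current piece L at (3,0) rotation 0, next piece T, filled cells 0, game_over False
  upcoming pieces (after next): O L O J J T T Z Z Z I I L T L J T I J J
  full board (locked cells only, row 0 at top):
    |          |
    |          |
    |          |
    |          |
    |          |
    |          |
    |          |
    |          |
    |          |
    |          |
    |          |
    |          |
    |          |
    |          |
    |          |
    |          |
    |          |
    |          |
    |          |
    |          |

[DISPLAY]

                 ┃is                    
─────────────────┨──────────────────────
xt:              ┃     │Next:           
                 ┃     │  ▒             
▒                ┃     │▒▒▒             
                 ┃     │                
                 ┃     │                
                 ┃     │                
ore:             ┃     │Score:          
                 ┃━━━━━━━━━━━━━━━━━━━━━━
                 ┃                      
                 ┃                      
                 ┃                      
                 ┃                      


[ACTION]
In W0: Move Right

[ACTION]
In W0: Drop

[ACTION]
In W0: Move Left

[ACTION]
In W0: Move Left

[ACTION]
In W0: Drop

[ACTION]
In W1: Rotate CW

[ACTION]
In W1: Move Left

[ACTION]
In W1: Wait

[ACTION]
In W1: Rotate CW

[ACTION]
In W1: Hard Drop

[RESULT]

                 ┃is                    
─────────────────┨──────────────────────
xt:              ┃     │Next:           
                 ┃     │  ▒             
                 ┃     │▒▒▒             
                 ┃     │                
                 ┃     │                
                 ┃     │                
ore:             ┃     │Score:          
                 ┃━━━━━━━━━━━━━━━━━━━━━━
                 ┃                      
                 ┃                      
                 ┃                      
                 ┃                      


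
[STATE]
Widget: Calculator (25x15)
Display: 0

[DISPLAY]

                        0
┌───┬───┬───┬───┐        
│ 7 │ 8 │ 9 │ ÷ │        
├───┼───┼───┼───┤        
│ 4 │ 5 │ 6 │ × │        
├───┼───┼───┼───┤        
│ 1 │ 2 │ 3 │ - │        
├───┼───┼───┼───┤        
│ 0 │ . │ = │ + │        
├───┼───┼───┼───┤        
│ C │ MC│ MR│ M+│        
└───┴───┴───┴───┘        
                         
                         
                         


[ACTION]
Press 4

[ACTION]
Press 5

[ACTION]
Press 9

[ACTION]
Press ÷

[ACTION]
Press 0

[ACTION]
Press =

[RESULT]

                    Error
┌───┬───┬───┬───┐        
│ 7 │ 8 │ 9 │ ÷ │        
├───┼───┼───┼───┤        
│ 4 │ 5 │ 6 │ × │        
├───┼───┼───┼───┤        
│ 1 │ 2 │ 3 │ - │        
├───┼───┼───┼───┤        
│ 0 │ . │ = │ + │        
├───┼───┼───┼───┤        
│ C │ MC│ MR│ M+│        
└───┴───┴───┴───┘        
                         
                         
                         


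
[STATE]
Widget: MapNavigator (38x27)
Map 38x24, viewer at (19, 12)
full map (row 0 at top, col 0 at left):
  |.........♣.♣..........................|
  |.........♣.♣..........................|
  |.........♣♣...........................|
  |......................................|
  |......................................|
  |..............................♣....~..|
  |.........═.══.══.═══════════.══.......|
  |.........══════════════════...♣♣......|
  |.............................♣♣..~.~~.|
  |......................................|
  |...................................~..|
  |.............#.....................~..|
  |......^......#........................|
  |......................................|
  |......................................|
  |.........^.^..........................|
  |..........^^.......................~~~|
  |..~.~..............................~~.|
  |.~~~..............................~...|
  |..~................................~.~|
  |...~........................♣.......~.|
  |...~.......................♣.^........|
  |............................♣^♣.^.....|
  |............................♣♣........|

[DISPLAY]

                                      
.........♣.♣..........................
.........♣.♣..........................
.........♣♣...........................
......................................
......................................
..............................♣....~..
.........═.══.══.═══════════.══.......
.........══════════════════...♣♣......
.............................♣♣..~.~~.
......................................
...................................~..
.............#.....................~..
......^......#.....@..................
......................................
......................................
.........^.^..........................
..........^^.......................~~~
..~.~..............................~~.
.~~~..............................~...
..~................................~.~
...~........................♣.......~.
...~.......................♣.^........
............................♣^♣.^.....
............................♣♣........
                                      
                                      


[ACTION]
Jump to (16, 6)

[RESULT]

                                      
                                      
                                      
                                      
                                      
                                      
                                      
   .........♣.♣.......................
   .........♣.♣.......................
   .........♣♣........................
   ...................................
   ...................................
   ..............................♣....
   .........═.══.══@═══════════.══....
   .........══════════════════...♣♣...
   .............................♣♣..~.
   ...................................
   ...................................
   .............#.....................
   ......^......#.....................
   ...................................
   ...................................
   .........^.^.......................
   ..........^^.......................
   ..~.~..............................
   .~~~..............................~
   ..~................................


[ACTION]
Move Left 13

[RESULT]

                                      
                                      
                                      
                                      
                                      
                                      
                                      
                .........♣.♣..........
                .........♣.♣..........
                .........♣♣...........
                ......................
                ......................
                ......................
                ...@.....═.══.══.═════
                .........═════════════
                ......................
                ......................
                ......................
                .............#........
                ......^......#........
                ......................
                ......................
                .........^.^..........
                ..........^^..........
                ..~.~.................
                .~~~..................
                ..~...................


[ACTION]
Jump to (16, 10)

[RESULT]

                                      
                                      
                                      
   .........♣.♣.......................
   .........♣.♣.......................
   .........♣♣........................
   ...................................
   ...................................
   ..............................♣....
   .........═.══.══.═══════════.══....
   .........══════════════════...♣♣...
   .............................♣♣..~.
   ...................................
   ................@..................
   .............#.....................
   ......^......#.....................
   ...................................
   ...................................
   .........^.^.......................
   ..........^^.......................
   ..~.~..............................
   .~~~..............................~
   ..~................................
   ...~........................♣......
   ...~.......................♣.^.....
   ............................♣^♣.^..
   ............................♣♣.....


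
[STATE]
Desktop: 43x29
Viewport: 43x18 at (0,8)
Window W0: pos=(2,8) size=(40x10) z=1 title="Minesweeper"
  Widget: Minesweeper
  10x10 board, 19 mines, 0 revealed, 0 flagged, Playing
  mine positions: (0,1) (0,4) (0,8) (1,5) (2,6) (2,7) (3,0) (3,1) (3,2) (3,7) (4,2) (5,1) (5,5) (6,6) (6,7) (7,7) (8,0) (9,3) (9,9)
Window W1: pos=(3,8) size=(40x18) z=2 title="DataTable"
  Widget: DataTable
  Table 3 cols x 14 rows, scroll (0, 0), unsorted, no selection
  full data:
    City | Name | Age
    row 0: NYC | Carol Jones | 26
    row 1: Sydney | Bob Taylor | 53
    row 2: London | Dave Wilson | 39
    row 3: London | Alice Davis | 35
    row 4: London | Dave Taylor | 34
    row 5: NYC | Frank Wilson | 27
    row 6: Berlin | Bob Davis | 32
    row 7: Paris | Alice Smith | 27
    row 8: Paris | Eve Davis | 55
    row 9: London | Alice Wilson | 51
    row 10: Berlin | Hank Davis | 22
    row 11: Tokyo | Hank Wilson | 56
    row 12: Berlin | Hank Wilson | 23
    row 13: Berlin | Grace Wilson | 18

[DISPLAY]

  ┏┏━━━━━━━━━━━━━━━━━━━━━━━━━━━━━━━━━━━━━━┓
  ┃┃ DataTable                            ┃
  ┠┠──────────────────────────────────────┨
  ┃┃City  │Name        │Age               ┃
  ┃┃──────┼────────────┼───               ┃
  ┃┃NYC   │Carol Jones │26                ┃
  ┃┃Sydney│Bob Taylor  │53                ┃
  ┃┃London│Dave Wilson │39                ┃
  ┃┃London│Alice Davis │35                ┃
  ┗┃London│Dave Taylor │34                ┃
   ┃NYC   │Frank Wilson│27                ┃
   ┃Berlin│Bob Davis   │32                ┃
   ┃Paris │Alice Smith │27                ┃
   ┃Paris │Eve Davis   │55                ┃
   ┃London│Alice Wilson│51                ┃
   ┃Berlin│Hank Davis  │22                ┃
   ┃Tokyo │Hank Wilson │56                ┃
   ┗━━━━━━━━━━━━━━━━━━━━━━━━━━━━━━━━━━━━━━┛


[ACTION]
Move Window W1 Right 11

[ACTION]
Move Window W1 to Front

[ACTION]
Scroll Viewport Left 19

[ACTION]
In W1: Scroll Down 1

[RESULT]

  ┏┏━━━━━━━━━━━━━━━━━━━━━━━━━━━━━━━━━━━━━━┓
  ┃┃ DataTable                            ┃
  ┠┠──────────────────────────────────────┨
  ┃┃City  │Name        │Age               ┃
  ┃┃──────┼────────────┼───               ┃
  ┃┃Sydney│Bob Taylor  │53                ┃
  ┃┃London│Dave Wilson │39                ┃
  ┃┃London│Alice Davis │35                ┃
  ┃┃London│Dave Taylor │34                ┃
  ┗┃NYC   │Frank Wilson│27                ┃
   ┃Berlin│Bob Davis   │32                ┃
   ┃Paris │Alice Smith │27                ┃
   ┃Paris │Eve Davis   │55                ┃
   ┃London│Alice Wilson│51                ┃
   ┃Berlin│Hank Davis  │22                ┃
   ┃Tokyo │Hank Wilson │56                ┃
   ┃Berlin│Hank Wilson │23                ┃
   ┗━━━━━━━━━━━━━━━━━━━━━━━━━━━━━━━━━━━━━━┛


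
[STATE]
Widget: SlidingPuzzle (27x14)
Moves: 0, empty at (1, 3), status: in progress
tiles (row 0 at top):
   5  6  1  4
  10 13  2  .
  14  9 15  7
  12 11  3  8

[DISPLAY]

┌────┬────┬────┬────┐      
│  5 │  6 │  1 │  4 │      
├────┼────┼────┼────┤      
│ 10 │ 13 │  2 │    │      
├────┼────┼────┼────┤      
│ 14 │  9 │ 15 │  7 │      
├────┼────┼────┼────┤      
│ 12 │ 11 │  3 │  8 │      
└────┴────┴────┴────┘      
Moves: 0                   
                           
                           
                           
                           


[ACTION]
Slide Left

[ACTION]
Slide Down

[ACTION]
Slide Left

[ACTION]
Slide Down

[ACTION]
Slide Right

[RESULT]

┌────┬────┬────┬────┐      
│  5 │  6 │    │  1 │      
├────┼────┼────┼────┤      
│ 10 │ 13 │  2 │  4 │      
├────┼────┼────┼────┤      
│ 14 │  9 │ 15 │  7 │      
├────┼────┼────┼────┤      
│ 12 │ 11 │  3 │  8 │      
└────┴────┴────┴────┘      
Moves: 2                   
                           
                           
                           
                           


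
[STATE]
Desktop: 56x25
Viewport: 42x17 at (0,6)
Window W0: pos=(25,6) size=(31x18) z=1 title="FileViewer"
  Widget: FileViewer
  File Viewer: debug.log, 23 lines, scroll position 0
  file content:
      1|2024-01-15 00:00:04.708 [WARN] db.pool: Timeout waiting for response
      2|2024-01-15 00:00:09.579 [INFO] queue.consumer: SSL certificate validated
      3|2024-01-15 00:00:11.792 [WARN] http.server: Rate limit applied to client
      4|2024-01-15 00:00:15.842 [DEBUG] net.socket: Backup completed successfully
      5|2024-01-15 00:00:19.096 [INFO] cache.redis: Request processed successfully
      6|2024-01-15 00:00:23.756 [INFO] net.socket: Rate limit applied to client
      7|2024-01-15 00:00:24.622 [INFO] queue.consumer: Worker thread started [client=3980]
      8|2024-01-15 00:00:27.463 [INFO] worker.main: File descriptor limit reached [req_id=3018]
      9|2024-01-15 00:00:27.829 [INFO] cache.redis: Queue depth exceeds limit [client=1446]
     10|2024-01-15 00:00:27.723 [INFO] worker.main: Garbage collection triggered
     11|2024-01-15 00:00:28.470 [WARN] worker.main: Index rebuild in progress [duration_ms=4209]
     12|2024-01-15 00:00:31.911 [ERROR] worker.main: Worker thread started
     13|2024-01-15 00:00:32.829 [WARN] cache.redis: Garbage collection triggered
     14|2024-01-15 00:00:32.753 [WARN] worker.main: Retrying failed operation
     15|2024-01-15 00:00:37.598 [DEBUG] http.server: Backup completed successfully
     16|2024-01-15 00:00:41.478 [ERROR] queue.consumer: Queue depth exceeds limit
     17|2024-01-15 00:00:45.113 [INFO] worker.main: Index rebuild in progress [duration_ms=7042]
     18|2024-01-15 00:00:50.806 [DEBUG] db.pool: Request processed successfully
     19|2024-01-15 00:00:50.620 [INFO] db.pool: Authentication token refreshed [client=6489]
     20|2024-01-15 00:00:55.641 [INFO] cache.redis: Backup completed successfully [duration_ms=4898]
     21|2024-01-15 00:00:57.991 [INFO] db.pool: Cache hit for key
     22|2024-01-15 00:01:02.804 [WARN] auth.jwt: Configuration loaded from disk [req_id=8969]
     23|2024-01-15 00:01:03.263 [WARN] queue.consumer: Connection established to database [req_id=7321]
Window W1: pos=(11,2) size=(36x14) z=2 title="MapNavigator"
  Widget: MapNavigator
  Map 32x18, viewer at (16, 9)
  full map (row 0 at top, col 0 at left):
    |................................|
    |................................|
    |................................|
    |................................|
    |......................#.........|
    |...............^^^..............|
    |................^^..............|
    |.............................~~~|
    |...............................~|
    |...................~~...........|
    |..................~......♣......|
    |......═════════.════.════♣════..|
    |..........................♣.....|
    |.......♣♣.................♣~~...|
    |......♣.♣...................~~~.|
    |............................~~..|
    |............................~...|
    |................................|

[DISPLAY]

           ┃ ...............^^^...........
           ┃ ................^^...........
           ┃ .............................
           ┃ .............................
           ┃ ................@..~~........
           ┃ ..................~......♣...
           ┃ ......═════════.════.════♣═══
           ┃ ..........................♣..
           ┃ .......♣♣.................♣~~
           ┗━━━━━━━━━━━━━━━━━━━━━━━━━━━━━━
                         ┃2024-01-15 00:00
                         ┃2024-01-15 00:00
                         ┃2024-01-15 00:00
                         ┃2024-01-15 00:00
                         ┃2024-01-15 00:00
                         ┃2024-01-15 00:00
                         ┃2024-01-15 00:00


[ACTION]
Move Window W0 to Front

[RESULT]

           ┃ ............┏━━━━━━━━━━━━━━━━
           ┃ ............┃ FileViewer     
           ┃ ............┠────────────────
           ┃ ............┃2024-01-15 00:00
           ┃ ............┃2024-01-15 00:00
           ┃ ............┃2024-01-15 00:00
           ┃ ......══════┃2024-01-15 00:00
           ┃ ............┃2024-01-15 00:00
           ┃ .......♣♣...┃2024-01-15 00:00
           ┗━━━━━━━━━━━━━┃2024-01-15 00:00
                         ┃2024-01-15 00:00
                         ┃2024-01-15 00:00
                         ┃2024-01-15 00:00
                         ┃2024-01-15 00:00
                         ┃2024-01-15 00:00
                         ┃2024-01-15 00:00
                         ┃2024-01-15 00:00


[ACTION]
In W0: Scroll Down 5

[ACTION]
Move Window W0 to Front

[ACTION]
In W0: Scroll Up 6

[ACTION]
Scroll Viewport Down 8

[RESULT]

           ┃ ............┠────────────────
           ┃ ............┃2024-01-15 00:00
           ┃ ............┃2024-01-15 00:00
           ┃ ............┃2024-01-15 00:00
           ┃ ......══════┃2024-01-15 00:00
           ┃ ............┃2024-01-15 00:00
           ┃ .......♣♣...┃2024-01-15 00:00
           ┗━━━━━━━━━━━━━┃2024-01-15 00:00
                         ┃2024-01-15 00:00
                         ┃2024-01-15 00:00
                         ┃2024-01-15 00:00
                         ┃2024-01-15 00:00
                         ┃2024-01-15 00:00
                         ┃2024-01-15 00:00
                         ┃2024-01-15 00:00
                         ┗━━━━━━━━━━━━━━━━
                                          


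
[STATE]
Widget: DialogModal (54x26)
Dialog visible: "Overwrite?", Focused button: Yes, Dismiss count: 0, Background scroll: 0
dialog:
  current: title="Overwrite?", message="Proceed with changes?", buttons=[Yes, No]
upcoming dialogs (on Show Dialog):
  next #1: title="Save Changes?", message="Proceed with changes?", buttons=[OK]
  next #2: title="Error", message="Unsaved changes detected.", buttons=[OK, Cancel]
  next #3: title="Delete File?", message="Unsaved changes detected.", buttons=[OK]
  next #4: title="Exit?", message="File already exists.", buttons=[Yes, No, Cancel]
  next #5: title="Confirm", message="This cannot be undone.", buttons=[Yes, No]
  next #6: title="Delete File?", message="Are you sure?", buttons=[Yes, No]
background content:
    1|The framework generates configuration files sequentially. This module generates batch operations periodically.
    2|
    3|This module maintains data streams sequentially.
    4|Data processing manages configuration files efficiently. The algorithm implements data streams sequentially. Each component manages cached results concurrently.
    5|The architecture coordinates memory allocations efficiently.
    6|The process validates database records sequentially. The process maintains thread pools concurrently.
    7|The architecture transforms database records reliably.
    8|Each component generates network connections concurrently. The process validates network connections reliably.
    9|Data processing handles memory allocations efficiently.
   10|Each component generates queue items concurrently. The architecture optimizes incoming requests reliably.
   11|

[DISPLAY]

The framework generates configuration files sequential
                                                      
This module maintains data streams sequentially.      
Data processing manages configuration files efficientl
The architecture coordinates memory allocations effici
The process validates database records sequentially. T
The architecture transforms database records reliably.
Each component generates network connections concurren
Data processing handles memory allocations efficiently
Each component generates queue items concurrently. The
              ┌───────────────────────┐               
              │       Overwrite?      │               
              │ Proceed with changes? │               
              │       [Yes]  No       │               
              └───────────────────────┘               
                                                      
                                                      
                                                      
                                                      
                                                      
                                                      
                                                      
                                                      
                                                      
                                                      
                                                      


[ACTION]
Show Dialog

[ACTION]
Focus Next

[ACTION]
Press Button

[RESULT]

The framework generates configuration files sequential
                                                      
This module maintains data streams sequentially.      
Data processing manages configuration files efficientl
The architecture coordinates memory allocations effici
The process validates database records sequentially. T
The architecture transforms database records reliably.
Each component generates network connections concurren
Data processing handles memory allocations efficiently
Each component generates queue items concurrently. The
                                                      
                                                      
                                                      
                                                      
                                                      
                                                      
                                                      
                                                      
                                                      
                                                      
                                                      
                                                      
                                                      
                                                      
                                                      
                                                      


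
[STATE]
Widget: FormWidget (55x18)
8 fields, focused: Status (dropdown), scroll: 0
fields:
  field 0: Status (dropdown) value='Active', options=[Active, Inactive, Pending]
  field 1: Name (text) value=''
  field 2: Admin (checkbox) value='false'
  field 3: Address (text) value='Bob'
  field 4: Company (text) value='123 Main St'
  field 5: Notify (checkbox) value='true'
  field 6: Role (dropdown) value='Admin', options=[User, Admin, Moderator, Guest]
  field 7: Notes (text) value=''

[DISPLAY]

> Status:     [Active                                ▼]
  Name:       [                                       ]
  Admin:      [ ]                                      
  Address:    [Bob                                    ]
  Company:    [123 Main St                            ]
  Notify:     [x]                                      
  Role:       [Admin                                 ▼]
  Notes:      [                                       ]
                                                       
                                                       
                                                       
                                                       
                                                       
                                                       
                                                       
                                                       
                                                       
                                                       


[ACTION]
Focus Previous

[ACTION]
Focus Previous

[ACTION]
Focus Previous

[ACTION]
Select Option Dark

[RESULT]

  Status:     [Active                                ▼]
  Name:       [                                       ]
  Admin:      [ ]                                      
  Address:    [Bob                                    ]
  Company:    [123 Main St                            ]
> Notify:     [x]                                      
  Role:       [Admin                                 ▼]
  Notes:      [                                       ]
                                                       
                                                       
                                                       
                                                       
                                                       
                                                       
                                                       
                                                       
                                                       
                                                       


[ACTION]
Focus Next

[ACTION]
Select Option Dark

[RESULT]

  Status:     [Active                                ▼]
  Name:       [                                       ]
  Admin:      [ ]                                      
  Address:    [Bob                                    ]
  Company:    [123 Main St                            ]
  Notify:     [x]                                      
> Role:       [Admin                                 ▼]
  Notes:      [                                       ]
                                                       
                                                       
                                                       
                                                       
                                                       
                                                       
                                                       
                                                       
                                                       
                                                       


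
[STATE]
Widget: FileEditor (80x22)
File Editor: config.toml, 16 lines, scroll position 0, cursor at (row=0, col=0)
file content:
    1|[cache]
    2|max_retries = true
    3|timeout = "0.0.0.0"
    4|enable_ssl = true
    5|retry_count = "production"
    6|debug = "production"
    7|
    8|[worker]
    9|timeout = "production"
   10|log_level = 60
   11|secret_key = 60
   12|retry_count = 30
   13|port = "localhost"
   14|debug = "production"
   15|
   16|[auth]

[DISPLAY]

█cache]                                                                        ▲
max_retries = true                                                             █
timeout = "0.0.0.0"                                                            ░
enable_ssl = true                                                              ░
retry_count = "production"                                                     ░
debug = "production"                                                           ░
                                                                               ░
[worker]                                                                       ░
timeout = "production"                                                         ░
log_level = 60                                                                 ░
secret_key = 60                                                                ░
retry_count = 30                                                               ░
port = "localhost"                                                             ░
debug = "production"                                                           ░
                                                                               ░
[auth]                                                                         ░
                                                                               ░
                                                                               ░
                                                                               ░
                                                                               ░
                                                                               ░
                                                                               ▼


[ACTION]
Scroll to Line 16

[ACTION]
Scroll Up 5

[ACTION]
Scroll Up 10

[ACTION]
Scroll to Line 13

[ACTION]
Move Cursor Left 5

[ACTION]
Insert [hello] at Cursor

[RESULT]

hello█cache]                                                                   ▲
max_retries = true                                                             █
timeout = "0.0.0.0"                                                            ░
enable_ssl = true                                                              ░
retry_count = "production"                                                     ░
debug = "production"                                                           ░
                                                                               ░
[worker]                                                                       ░
timeout = "production"                                                         ░
log_level = 60                                                                 ░
secret_key = 60                                                                ░
retry_count = 30                                                               ░
port = "localhost"                                                             ░
debug = "production"                                                           ░
                                                                               ░
[auth]                                                                         ░
                                                                               ░
                                                                               ░
                                                                               ░
                                                                               ░
                                                                               ░
                                                                               ▼
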